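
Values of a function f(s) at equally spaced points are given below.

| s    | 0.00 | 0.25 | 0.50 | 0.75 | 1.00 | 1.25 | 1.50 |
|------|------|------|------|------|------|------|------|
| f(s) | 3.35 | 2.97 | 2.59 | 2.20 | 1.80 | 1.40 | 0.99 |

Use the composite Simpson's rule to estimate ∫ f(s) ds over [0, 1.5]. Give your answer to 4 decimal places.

h = 0.25, n = 6.
(h/3)·[y₀ + 4y₁ + 2y₂ + 4y₃ + 2y₄ + 4y₅ + y₆] = 0.083333·(39.40) = 3.2833.

3.2833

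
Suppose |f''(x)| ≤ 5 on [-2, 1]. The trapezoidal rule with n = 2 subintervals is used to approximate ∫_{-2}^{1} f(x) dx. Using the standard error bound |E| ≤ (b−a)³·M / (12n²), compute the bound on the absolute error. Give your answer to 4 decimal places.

2.8125

|E| ≤ (3)³·5 / (12·2²) = 135/48 = 2.8125.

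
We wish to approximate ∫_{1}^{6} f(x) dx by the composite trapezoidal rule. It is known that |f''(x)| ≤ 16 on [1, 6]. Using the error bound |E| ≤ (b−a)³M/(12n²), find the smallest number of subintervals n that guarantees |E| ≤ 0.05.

58

Need 2000/(12n²) ≤ 0.05.
n² ≥ 2000/(12·0.05) = 3333.33 ⇒ n ≥ 57.7350, so the smallest n is 58.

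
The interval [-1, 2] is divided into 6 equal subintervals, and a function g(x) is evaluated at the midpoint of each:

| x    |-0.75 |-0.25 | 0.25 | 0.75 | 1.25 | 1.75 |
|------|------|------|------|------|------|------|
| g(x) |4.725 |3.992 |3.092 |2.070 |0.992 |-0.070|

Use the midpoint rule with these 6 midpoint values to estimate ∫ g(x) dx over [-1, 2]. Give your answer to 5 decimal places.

7.40050

h = 0.5, n = 6.
h·[y(m₁) + y(m₂) + y(m₃) + y(m₄) + y(m₅) + y(m₆)] = 0.5·(14.801) = 7.40050.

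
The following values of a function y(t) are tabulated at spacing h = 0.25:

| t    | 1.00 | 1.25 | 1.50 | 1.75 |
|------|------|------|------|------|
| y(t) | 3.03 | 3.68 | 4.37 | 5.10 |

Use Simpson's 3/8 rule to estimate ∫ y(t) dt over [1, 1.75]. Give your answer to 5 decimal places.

3.02625

h = 0.25, n = 3.
(3h/8)·[y₀ + 3y₁ + 3y₂ + y₃] = 0.09375·(32.28) = 3.02625.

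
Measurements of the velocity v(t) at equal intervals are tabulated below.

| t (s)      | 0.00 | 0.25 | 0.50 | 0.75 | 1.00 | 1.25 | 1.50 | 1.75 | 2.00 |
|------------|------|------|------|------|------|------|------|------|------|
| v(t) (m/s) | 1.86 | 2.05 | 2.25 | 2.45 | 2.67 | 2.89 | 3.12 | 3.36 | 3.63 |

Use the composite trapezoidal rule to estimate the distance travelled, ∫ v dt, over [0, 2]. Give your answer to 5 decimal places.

h = 0.25, n = 8.
(h/2)·[y₀ + 2y₁ + 2y₂ + 2y₃ + 2y₄ + 2y₅ + 2y₆ + 2y₇ + y₈] = 0.125·(43.07) = 5.38375.

5.38375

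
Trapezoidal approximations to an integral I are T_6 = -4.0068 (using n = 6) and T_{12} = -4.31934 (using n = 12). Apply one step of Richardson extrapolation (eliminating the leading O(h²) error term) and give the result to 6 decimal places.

R = (4·T_{12} − T_6) / 3 = (4·(-4.31934) − (-4.0068))/3 = (-13.27056)/3 = -4.423520.

-4.423520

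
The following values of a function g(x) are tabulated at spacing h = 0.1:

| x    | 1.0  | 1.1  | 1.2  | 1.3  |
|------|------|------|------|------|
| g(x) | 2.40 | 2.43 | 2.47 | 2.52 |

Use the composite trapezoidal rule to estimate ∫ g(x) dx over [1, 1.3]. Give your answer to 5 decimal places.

0.73600

h = 0.1, n = 3.
(h/2)·[y₀ + 2y₁ + 2y₂ + y₃] = 0.05·(14.72) = 0.73600.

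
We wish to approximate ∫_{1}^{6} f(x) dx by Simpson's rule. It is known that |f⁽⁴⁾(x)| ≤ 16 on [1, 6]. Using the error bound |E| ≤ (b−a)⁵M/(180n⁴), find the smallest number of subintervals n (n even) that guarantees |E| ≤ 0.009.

Need 50000/(180n⁴) ≤ 0.009.
n⁴ ≥ 50000/(180·0.009) = 30864.2 ⇒ n ≥ 13.2545, so the smallest even n is 14. (n must be even for Simpson's rule.)

14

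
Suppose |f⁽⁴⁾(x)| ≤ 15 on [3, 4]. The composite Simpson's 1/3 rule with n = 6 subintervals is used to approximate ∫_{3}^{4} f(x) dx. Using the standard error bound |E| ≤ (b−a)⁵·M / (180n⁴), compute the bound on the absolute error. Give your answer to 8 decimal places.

0.00006430

|E| ≤ (1)⁵·15 / (180·6⁴) = 15/233280 = 0.00006430.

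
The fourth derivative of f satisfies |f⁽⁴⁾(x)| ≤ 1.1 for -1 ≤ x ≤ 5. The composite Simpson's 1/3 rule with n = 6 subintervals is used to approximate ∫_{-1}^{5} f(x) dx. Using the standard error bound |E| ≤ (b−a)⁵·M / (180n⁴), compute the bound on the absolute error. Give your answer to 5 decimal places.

0.03667

|E| ≤ (6)⁵·1.1 / (180·6⁴) = 8553.6/233280 = 0.03667.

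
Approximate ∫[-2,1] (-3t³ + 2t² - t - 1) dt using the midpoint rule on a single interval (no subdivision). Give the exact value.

M = (b−a)·f(-0.5) = 3·(0.375) = 1.125.

1.125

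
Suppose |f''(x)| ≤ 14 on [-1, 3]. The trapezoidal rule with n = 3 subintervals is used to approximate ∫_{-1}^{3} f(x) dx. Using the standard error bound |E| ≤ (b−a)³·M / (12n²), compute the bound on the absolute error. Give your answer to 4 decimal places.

8.2963

|E| ≤ (4)³·14 / (12·3²) = 896/108 = 8.2963.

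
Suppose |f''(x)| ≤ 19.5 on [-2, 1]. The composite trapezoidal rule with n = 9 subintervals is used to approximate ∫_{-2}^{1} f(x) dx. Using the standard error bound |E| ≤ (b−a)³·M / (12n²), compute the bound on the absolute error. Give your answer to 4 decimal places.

0.5417

|E| ≤ (3)³·19.5 / (12·9²) = 526.5/972 = 0.5417.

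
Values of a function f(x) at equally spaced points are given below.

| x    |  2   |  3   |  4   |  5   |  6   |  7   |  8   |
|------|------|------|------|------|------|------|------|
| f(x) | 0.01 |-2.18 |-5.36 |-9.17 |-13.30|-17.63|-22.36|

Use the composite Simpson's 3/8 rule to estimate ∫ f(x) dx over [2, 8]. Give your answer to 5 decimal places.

-58.53750

h = 1, n = 6.
(3h/8)·[y₀ + 3y₁ + 3y₂ + 2y₃ + 3y₄ + 3y₅ + y₆] = 0.375·(-156.10) = -58.53750.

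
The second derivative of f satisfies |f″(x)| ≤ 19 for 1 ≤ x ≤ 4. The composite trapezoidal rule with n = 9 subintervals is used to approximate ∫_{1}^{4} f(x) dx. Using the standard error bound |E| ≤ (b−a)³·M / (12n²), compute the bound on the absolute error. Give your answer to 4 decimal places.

0.5278

|E| ≤ (3)³·19 / (12·9²) = 513/972 = 0.5278.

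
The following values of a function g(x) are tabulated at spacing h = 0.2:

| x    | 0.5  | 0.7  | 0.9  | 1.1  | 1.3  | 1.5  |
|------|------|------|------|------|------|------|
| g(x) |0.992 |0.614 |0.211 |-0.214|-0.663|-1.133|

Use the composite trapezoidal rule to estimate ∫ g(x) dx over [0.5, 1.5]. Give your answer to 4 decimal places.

h = 0.2, n = 5.
(h/2)·[y₀ + 2y₁ + 2y₂ + 2y₃ + 2y₄ + y₅] = 0.1·(-0.245) = -0.0245.

-0.0245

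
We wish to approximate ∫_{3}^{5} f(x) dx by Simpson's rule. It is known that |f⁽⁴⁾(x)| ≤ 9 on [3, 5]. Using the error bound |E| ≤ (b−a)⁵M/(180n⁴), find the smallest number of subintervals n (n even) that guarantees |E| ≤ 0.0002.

Need 288/(180n⁴) ≤ 0.0002.
n⁴ ≥ 288/(180·0.0002) = 8000 ⇒ n ≥ 9.4574, so the smallest even n is 10. (n must be even for Simpson's rule.)

10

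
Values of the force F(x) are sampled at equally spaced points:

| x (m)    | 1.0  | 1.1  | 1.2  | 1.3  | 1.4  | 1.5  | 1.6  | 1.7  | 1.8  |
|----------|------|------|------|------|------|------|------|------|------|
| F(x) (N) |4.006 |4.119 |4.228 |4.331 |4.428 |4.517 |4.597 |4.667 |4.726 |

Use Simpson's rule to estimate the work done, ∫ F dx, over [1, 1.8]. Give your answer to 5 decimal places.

h = 0.1, n = 8.
(h/3)·[y₀ + 4y₁ + 2y₂ + 4y₃ + 2y₄ + 4y₅ + 2y₆ + 4y₇ + y₈] = 0.033333·(105.774) = 3.52580.

3.52580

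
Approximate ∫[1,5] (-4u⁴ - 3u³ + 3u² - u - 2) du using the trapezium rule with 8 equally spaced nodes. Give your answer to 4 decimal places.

h = (5 − 1)/7 = 0.571429.
Nodes u₀,…,u₇ = 1, 1.571429, 2.142857, 2.714286, 3.285714, 3.857143, 4.428571, 5.
f(u) = -4u⁴ - 3u³ + 3u² - u - 2: f₀=-7, f₁=-32.196168, f₂=-104.226156, f₃=-259.714702, f₄=-545.522282, f₅=-1018.745106, f₆=-1746.715119, f₇=-2807.
(h/2)·[f₀ + 2f₁ + 2f₂ + 2f₃ + 2f₄ + 2f₅ + 2f₆ + f₇] = 0.285714·(-10228.239067) = -2922.3540.

-2922.3540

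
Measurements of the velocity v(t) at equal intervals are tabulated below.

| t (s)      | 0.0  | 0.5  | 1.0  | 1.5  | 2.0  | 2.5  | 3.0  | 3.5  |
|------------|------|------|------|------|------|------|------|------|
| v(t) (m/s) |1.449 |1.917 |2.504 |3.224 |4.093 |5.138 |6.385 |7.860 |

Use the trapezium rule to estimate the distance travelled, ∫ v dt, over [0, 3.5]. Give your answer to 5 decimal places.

13.95775

h = 0.5, n = 7.
(h/2)·[y₀ + 2y₁ + 2y₂ + 2y₃ + 2y₄ + 2y₅ + 2y₆ + y₇] = 0.25·(55.831) = 13.95775.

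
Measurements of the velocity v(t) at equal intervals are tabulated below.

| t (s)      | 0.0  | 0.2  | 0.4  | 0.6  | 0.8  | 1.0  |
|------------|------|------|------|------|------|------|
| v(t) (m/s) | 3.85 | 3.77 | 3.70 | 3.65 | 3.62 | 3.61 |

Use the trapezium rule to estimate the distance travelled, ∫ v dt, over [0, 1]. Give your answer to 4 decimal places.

h = 0.2, n = 5.
(h/2)·[y₀ + 2y₁ + 2y₂ + 2y₃ + 2y₄ + y₅] = 0.1·(36.94) = 3.6940.

3.6940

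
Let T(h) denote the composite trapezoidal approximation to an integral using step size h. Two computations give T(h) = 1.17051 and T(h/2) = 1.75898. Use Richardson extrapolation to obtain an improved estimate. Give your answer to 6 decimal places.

1.955137

R = (4·T(h/2) − T(h)) / 3 = (4·1.75898 − 1.17051)/3 = (5.86541)/3 = 1.955137.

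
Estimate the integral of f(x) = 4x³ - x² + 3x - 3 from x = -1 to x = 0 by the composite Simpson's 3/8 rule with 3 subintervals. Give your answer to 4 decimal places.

h = (0 − (-1))/3 = 0.333333.
Nodes x₀,…,x₃ = -1, -0.666667, -0.333333, 0.
f(x) = 4x³ - x² + 3x - 3: f₀=-11, f₁=-6.629630, f₂=-4.259259, f₃=-3.
(3h/8)·[f₀ + 3f₁ + 3f₂ + f₃] = 0.125·(-46.666667) = -5.8333.

-5.8333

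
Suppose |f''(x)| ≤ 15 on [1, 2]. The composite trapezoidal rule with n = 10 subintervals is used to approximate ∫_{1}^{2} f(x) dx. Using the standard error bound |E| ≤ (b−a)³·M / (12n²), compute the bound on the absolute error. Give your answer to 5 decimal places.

|E| ≤ (1)³·15 / (12·10²) = 15/1200 = 0.01250.

0.01250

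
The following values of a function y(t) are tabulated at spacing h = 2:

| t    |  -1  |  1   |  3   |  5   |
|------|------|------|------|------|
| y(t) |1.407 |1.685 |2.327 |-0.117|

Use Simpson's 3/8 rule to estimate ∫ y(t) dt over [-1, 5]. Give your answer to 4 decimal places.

h = 2, n = 3.
(3h/8)·[y₀ + 3y₁ + 3y₂ + y₃] = 0.75·(13.326) = 9.9945.

9.9945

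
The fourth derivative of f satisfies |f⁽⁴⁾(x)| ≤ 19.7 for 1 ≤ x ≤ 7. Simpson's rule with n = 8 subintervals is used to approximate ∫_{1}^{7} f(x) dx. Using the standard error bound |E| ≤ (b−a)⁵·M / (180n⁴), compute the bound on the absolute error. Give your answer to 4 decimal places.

|E| ≤ (6)⁵·19.7 / (180·8⁴) = 153187.2/737280 = 0.2078.

0.2078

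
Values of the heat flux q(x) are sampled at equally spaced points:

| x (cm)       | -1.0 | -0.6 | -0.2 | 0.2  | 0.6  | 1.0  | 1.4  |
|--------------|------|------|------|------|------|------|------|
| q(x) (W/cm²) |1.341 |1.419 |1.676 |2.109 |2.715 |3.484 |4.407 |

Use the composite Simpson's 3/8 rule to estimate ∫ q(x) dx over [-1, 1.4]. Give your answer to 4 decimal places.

h = 0.4, n = 6.
(3h/8)·[y₀ + 3y₁ + 3y₂ + 2y₃ + 3y₄ + 3y₅ + y₆] = 0.15·(37.848) = 5.6772.

5.6772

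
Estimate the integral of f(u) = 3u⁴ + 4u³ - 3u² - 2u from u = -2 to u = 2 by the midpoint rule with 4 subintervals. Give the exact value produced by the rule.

h = (2 − (-2))/4 = 1.
Midpoints m₁,…,m₄ = -1.5, -0.5, 0.5, 1.5.
f(m₁)=-2.0625, f(m₂)=-0.0625, f(m₃)=-1.0625, f(m₄)=18.9375.
h·[f(m₁) + f(m₂) + f(m₃) + f(m₄)] = 1·(15.75) = 15.75.

15.75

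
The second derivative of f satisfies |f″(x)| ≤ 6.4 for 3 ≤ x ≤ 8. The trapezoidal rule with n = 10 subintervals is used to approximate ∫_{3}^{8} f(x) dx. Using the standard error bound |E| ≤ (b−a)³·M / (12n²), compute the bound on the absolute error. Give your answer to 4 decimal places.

|E| ≤ (5)³·6.4 / (12·10²) = 800/1200 = 0.6667.

0.6667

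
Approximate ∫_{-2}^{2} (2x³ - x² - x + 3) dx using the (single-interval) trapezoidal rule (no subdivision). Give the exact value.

T = (b−a)/2 · [f(-2) + f(2)] = 2·[(-15) + 13] = -4.

-4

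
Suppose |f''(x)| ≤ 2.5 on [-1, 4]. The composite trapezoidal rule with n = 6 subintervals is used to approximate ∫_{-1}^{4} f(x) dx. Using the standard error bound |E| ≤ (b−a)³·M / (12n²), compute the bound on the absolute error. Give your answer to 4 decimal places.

0.7234

|E| ≤ (5)³·2.5 / (12·6²) = 312.5/432 = 0.7234.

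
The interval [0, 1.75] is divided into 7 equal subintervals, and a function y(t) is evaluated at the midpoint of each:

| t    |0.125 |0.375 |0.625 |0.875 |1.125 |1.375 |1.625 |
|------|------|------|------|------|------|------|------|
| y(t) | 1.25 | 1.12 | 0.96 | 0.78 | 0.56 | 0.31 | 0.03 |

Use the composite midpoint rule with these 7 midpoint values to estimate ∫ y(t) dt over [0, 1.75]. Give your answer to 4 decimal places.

h = 0.25, n = 7.
h·[y(m₁) + y(m₂) + y(m₃) + y(m₄) + y(m₅) + y(m₆) + y(m₇)] = 0.25·(5.01) = 1.2525.

1.2525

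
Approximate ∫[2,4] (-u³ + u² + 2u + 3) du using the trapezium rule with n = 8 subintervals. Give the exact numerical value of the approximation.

h = (4 − 2)/8 = 0.25.
Nodes u₀,…,u₈ = 2, 2.25, 2.5, 2.75, 3, 3.25, 3.5, 3.75, 4.
f(u) = -u³ + u² + 2u + 3: f₀=3, f₁=1.171875, f₂=-1.375, f₃=-4.734375, f₄=-9, f₅=-14.265625, f₆=-20.625, f₇=-28.171875, f₈=-37.
(h/2)·[f₀ + 2f₁ + 2f₂ + 2f₃ + 2f₄ + 2f₅ + 2f₆ + 2f₇ + f₈] = 0.125·(-188) = -23.5.

-23.5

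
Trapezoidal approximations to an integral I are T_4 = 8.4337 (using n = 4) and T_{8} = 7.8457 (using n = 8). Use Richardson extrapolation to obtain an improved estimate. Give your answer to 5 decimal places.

7.64970

R = (4·T_{8} − T_4) / 3 = (4·7.8457 − 8.4337)/3 = (22.9491)/3 = 7.64970.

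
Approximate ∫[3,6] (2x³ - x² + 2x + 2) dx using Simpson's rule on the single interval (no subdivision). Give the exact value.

S = (b−a)/6 · [f(3) + 4f(4.5) + f(6)] = 0.5·[53 + 4·173 + 410] = 577.5.

577.5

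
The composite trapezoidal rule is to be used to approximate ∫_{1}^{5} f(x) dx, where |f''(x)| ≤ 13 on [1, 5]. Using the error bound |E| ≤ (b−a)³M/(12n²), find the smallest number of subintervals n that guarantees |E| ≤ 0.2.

19

Need 832/(12n²) ≤ 0.2.
n² ≥ 832/(12·0.2) = 346.667 ⇒ n ≥ 18.6190, so the smallest n is 19.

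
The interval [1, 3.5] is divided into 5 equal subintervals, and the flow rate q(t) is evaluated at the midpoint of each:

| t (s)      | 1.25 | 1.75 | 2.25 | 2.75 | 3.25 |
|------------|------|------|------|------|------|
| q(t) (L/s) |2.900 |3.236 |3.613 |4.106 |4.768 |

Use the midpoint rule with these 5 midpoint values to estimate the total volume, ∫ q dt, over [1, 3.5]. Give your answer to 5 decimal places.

h = 0.5, n = 5.
h·[y(m₁) + y(m₂) + y(m₃) + y(m₄) + y(m₅)] = 0.5·(18.623) = 9.31150.

9.31150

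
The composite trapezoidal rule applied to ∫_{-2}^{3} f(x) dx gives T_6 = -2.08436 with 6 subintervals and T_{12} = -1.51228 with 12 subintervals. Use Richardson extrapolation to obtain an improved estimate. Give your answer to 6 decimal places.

-1.321587

R = (4·T_{12} − T_6) / 3 = (4·(-1.51228) − (-2.08436))/3 = (-3.96476)/3 = -1.321587.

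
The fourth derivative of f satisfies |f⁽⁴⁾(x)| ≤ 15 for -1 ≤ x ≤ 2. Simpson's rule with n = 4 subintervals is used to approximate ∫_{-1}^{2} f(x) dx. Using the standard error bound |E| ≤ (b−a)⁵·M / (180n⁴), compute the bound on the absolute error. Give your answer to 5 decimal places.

|E| ≤ (3)⁵·15 / (180·4⁴) = 3645/46080 = 0.07910.

0.07910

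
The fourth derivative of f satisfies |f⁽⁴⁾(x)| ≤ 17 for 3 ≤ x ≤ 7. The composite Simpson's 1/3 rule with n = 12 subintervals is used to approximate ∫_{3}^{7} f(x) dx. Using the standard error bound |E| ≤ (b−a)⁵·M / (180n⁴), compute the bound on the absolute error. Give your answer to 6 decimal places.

|E| ≤ (4)⁵·17 / (180·12⁴) = 17408/3732480 = 0.004664.

0.004664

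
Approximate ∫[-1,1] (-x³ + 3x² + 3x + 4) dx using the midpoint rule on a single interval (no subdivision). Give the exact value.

M = (b−a)·f(0) = 2·(4) = 8.

8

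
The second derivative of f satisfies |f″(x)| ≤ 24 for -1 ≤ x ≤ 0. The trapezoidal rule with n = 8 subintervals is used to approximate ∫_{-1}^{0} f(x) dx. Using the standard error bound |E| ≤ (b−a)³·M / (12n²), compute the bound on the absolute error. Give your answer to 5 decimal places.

0.03125

|E| ≤ (1)³·24 / (12·8²) = 24/768 = 0.03125.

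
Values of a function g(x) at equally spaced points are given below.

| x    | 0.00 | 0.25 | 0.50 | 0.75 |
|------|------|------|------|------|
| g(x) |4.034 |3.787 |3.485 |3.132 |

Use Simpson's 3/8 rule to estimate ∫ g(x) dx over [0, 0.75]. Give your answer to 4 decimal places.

h = 0.25, n = 3.
(3h/8)·[y₀ + 3y₁ + 3y₂ + y₃] = 0.09375·(28.982) = 2.7171.

2.7171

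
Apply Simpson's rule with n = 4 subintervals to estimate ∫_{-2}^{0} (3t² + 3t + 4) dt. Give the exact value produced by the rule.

10

h = (0 − (-2))/4 = 0.5.
Nodes t₀,…,t₄ = -2, -1.5, -1, -0.5, 0.
f(t) = 3t² + 3t + 4: f₀=10, f₁=6.25, f₂=4, f₃=3.25, f₄=4.
(h/3)·[f₀ + 4f₁ + 2f₂ + 4f₃ + f₄] = 0.166667·(60) = 10.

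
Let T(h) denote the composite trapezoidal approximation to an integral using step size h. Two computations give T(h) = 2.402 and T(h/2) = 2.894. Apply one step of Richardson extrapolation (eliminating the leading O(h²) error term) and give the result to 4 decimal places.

R = (4·T(h/2) − T(h)) / 3 = (4·2.894 − 2.402)/3 = (9.174)/3 = 3.0580.

3.0580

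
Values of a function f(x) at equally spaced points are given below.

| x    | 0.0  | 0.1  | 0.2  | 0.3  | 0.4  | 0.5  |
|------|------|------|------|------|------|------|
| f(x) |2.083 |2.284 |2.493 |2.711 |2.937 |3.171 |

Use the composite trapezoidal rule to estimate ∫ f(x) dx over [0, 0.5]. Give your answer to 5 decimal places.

h = 0.1, n = 5.
(h/2)·[y₀ + 2y₁ + 2y₂ + 2y₃ + 2y₄ + y₅] = 0.05·(26.104) = 1.30520.

1.30520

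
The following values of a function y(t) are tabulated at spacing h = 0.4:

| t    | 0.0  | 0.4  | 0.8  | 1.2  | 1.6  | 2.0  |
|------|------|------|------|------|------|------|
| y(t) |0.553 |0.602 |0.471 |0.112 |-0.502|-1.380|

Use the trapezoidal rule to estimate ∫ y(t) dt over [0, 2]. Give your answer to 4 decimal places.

h = 0.4, n = 5.
(h/2)·[y₀ + 2y₁ + 2y₂ + 2y₃ + 2y₄ + y₅] = 0.2·(0.539) = 0.1078.

0.1078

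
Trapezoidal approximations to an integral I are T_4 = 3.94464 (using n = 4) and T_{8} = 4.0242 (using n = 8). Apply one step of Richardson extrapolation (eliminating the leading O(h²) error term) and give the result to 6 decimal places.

4.050720

R = (4·T_{8} − T_4) / 3 = (4·4.0242 − 3.94464)/3 = (12.15216)/3 = 4.050720.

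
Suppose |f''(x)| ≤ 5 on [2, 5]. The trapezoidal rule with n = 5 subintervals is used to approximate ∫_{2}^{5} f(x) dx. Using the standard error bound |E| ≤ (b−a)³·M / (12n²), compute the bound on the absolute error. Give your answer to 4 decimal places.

|E| ≤ (3)³·5 / (12·5²) = 135/300 = 0.4500.

0.4500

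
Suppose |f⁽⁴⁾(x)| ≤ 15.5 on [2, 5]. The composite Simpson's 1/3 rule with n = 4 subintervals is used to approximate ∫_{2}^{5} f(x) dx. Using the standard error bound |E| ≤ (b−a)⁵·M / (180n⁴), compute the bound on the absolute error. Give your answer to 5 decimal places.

0.08174

|E| ≤ (3)⁵·15.5 / (180·4⁴) = 3766.5/46080 = 0.08174.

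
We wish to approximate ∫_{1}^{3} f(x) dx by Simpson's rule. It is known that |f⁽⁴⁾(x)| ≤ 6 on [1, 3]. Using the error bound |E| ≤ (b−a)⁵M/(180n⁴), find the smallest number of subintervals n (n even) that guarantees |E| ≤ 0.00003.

14

Need 192/(180n⁴) ≤ 0.00003.
n⁴ ≥ 192/(180·0.00003) = 35555.6 ⇒ n ≥ 13.7318, so the smallest even n is 14. (n must be even for Simpson's rule.)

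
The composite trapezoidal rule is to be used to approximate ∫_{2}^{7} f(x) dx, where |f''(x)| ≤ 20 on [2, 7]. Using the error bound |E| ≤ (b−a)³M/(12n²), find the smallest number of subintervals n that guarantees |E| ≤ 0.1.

Need 2500/(12n²) ≤ 0.1.
n² ≥ 2500/(12·0.1) = 2083.33 ⇒ n ≥ 45.6435, so the smallest n is 46.

46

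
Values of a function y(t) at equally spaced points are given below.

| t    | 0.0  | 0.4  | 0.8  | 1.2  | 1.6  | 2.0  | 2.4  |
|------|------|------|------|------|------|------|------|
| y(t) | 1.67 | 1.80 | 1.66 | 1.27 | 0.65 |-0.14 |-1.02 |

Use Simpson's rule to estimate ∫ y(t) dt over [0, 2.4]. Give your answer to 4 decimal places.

h = 0.4, n = 6.
(h/3)·[y₀ + 4y₁ + 2y₂ + 4y₃ + 2y₄ + 4y₅ + y₆] = 0.133333·(16.99) = 2.2653.

2.2653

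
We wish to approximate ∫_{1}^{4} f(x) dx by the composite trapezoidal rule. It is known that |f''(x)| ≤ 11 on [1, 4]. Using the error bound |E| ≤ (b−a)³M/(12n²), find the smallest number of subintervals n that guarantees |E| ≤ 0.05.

Need 297/(12n²) ≤ 0.05.
n² ≥ 297/(12·0.05) = 495 ⇒ n ≥ 22.2486, so the smallest n is 23.

23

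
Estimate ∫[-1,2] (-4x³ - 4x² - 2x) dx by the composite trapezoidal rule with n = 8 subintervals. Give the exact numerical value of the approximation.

h = (2 − (-1))/8 = 0.375.
Nodes x₀,…,x₈ = -1, -0.625, -0.25, 0.125, 0.5, 0.875, 1.25, 1.625, 2.
f(x) = -4x³ - 4x² - 2x: f₀=2, f₁=0.6640625, f₂=0.3125, f₃=-0.3203125, f₄=-2.5, f₅=-7.4921875, f₆=-16.5625, f₇=-30.9765625, f₈=-52.
(h/2)·[f₀ + 2f₁ + 2f₂ + 2f₃ + 2f₄ + 2f₅ + 2f₆ + 2f₇ + f₈] = 0.1875·(-163.75) = -30.703125.

-30.703125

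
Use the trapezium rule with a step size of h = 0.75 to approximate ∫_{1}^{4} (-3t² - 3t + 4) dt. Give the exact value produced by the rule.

-74.34375

h = (4 − 1)/4 = 0.75.
Nodes t₀,…,t₄ = 1, 1.75, 2.5, 3.25, 4.
f(t) = -3t² - 3t + 4: f₀=-2, f₁=-10.4375, f₂=-22.25, f₃=-37.4375, f₄=-56.
(h/2)·[f₀ + 2f₁ + 2f₂ + 2f₃ + f₄] = 0.375·(-198.25) = -74.34375.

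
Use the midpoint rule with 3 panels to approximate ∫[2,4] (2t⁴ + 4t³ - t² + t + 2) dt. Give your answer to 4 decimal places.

h = (4 − 2)/3 = 0.666667.
Midpoints m₁,…,m₃ = 2.333333, 3, 3.666667.
f(m₁)=108.987654, f(m₂)=266, f(m₃)=550.913580.
h·[f(m₁) + f(m₂) + f(m₃)] = 0.666667·(925.901235) = 617.2675.

617.2675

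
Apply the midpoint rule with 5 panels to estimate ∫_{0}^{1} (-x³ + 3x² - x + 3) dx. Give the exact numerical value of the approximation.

3.245

h = (1 − 0)/5 = 0.2.
Midpoints m₁,…,m₅ = 0.1, 0.3, 0.5, 0.7, 0.9.
f(m₁)=2.929, f(m₂)=2.943, f(m₃)=3.125, f(m₄)=3.427, f(m₅)=3.801.
h·[f(m₁) + f(m₂) + f(m₃) + f(m₄) + f(m₅)] = 0.2·(16.225) = 3.245.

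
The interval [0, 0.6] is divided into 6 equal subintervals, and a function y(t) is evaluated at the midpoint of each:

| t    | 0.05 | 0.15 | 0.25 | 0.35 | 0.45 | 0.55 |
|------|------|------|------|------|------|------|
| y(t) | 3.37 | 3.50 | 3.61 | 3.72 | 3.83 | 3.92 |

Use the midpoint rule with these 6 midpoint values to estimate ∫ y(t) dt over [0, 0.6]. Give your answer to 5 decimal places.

h = 0.1, n = 6.
h·[y(m₁) + y(m₂) + y(m₃) + y(m₄) + y(m₅) + y(m₆)] = 0.1·(21.95) = 2.19500.

2.19500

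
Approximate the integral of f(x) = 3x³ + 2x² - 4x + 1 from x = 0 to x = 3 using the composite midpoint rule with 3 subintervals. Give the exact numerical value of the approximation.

h = (3 − 0)/3 = 1.
Midpoints m₁,…,m₃ = 0.5, 1.5, 2.5.
f(m₁)=-0.125, f(m₂)=9.625, f(m₃)=50.375.
h·[f(m₁) + f(m₂) + f(m₃)] = 1·(59.875) = 59.875.

59.875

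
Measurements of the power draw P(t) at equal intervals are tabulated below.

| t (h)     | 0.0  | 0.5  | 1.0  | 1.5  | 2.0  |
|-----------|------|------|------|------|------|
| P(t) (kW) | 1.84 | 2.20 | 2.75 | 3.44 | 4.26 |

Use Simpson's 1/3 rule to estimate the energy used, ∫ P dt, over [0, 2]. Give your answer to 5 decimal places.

h = 0.5, n = 4.
(h/3)·[y₀ + 4y₁ + 2y₂ + 4y₃ + y₄] = 0.166667·(34.16) = 5.69333.

5.69333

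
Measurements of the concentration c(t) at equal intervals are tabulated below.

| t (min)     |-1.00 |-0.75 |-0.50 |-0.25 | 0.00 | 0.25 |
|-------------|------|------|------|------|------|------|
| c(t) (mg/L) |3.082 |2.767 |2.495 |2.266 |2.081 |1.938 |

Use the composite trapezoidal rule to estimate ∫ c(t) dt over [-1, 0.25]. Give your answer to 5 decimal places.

3.02975

h = 0.25, n = 5.
(h/2)·[y₀ + 2y₁ + 2y₂ + 2y₃ + 2y₄ + y₅] = 0.125·(24.238) = 3.02975.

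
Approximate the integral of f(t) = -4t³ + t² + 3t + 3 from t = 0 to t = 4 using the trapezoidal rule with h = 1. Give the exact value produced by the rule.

-214

h = (4 − 0)/4 = 1.
Nodes t₀,…,t₄ = 0, 1, 2, 3, 4.
f(t) = -4t³ + t² + 3t + 3: f₀=3, f₁=3, f₂=-19, f₃=-87, f₄=-225.
(h/2)·[f₀ + 2f₁ + 2f₂ + 2f₃ + f₄] = 0.5·(-428) = -214.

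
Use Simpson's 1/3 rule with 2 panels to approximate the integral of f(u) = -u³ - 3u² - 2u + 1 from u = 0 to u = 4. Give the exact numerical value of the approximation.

-140

h = (4 − 0)/2 = 2.
Nodes u₀,…,u₂ = 0, 2, 4.
f(u) = -u³ - 3u² - 2u + 1: f₀=1, f₁=-23, f₂=-119.
(h/3)·[f₀ + 4f₁ + f₂] = 0.666667·(-210) = -140.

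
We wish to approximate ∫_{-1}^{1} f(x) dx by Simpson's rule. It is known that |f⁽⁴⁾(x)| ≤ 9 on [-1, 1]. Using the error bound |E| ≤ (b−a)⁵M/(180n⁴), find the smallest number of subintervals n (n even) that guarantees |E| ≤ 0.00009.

12

Need 288/(180n⁴) ≤ 0.00009.
n⁴ ≥ 288/(180·0.00009) = 17777.8 ⇒ n ≥ 11.5470, so the smallest even n is 12. (n must be even for Simpson's rule.)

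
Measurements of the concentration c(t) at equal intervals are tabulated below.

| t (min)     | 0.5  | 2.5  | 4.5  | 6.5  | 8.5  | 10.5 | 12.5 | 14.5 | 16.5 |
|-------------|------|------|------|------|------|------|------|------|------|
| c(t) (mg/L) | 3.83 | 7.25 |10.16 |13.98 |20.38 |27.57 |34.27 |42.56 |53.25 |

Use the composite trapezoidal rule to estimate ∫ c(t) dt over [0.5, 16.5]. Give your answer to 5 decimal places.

369.42000

h = 2, n = 8.
(h/2)·[y₀ + 2y₁ + 2y₂ + 2y₃ + 2y₄ + 2y₅ + 2y₆ + 2y₇ + y₈] = 1·(369.42) = 369.42000.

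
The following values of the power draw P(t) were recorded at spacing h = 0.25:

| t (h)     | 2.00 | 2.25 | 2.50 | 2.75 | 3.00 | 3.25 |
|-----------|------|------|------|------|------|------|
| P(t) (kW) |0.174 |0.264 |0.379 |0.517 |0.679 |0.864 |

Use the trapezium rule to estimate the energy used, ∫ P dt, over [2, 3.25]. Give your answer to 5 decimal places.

h = 0.25, n = 5.
(h/2)·[y₀ + 2y₁ + 2y₂ + 2y₃ + 2y₄ + y₅] = 0.125·(4.716) = 0.58950.

0.58950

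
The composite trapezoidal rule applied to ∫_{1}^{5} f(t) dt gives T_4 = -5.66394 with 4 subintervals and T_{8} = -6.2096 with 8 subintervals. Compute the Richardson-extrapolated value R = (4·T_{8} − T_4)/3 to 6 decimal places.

R = (4·T_{8} − T_4) / 3 = (4·(-6.2096) − (-5.66394))/3 = (-19.17446)/3 = -6.391487.

-6.391487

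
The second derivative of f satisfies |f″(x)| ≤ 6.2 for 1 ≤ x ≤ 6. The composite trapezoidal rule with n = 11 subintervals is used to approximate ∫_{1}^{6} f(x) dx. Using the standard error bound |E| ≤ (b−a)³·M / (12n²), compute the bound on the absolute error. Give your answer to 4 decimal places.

0.5337

|E| ≤ (5)³·6.2 / (12·11²) = 775/1452 = 0.5337.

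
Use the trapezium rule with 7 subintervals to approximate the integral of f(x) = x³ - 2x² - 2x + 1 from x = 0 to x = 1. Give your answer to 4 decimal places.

h = (1 − 0)/7 = 0.142857.
Nodes x₀,…,x₇ = 0, 0.142857, 0.285714, 0.428571, 0.571429, 0.714286, 0.857143, 1.
f(x) = x³ - 2x² - 2x + 1: f₀=1, f₁=0.676385, f₂=0.288630, f₃=-0.145773, f₄=-0.609329, f₅=-1.084548, f₆=-1.553936, f₇=-2.
(h/2)·[f₀ + 2f₁ + 2f₂ + 2f₃ + 2f₄ + 2f₅ + 2f₆ + f₇] = 0.071429·(-5.857143) = -0.4184.

-0.4184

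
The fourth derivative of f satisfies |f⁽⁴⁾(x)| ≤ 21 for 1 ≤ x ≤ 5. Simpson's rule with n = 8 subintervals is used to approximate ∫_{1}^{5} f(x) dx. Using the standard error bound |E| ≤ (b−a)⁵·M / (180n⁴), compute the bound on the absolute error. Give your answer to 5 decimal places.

|E| ≤ (4)⁵·21 / (180·8⁴) = 21504/737280 = 0.02917.

0.02917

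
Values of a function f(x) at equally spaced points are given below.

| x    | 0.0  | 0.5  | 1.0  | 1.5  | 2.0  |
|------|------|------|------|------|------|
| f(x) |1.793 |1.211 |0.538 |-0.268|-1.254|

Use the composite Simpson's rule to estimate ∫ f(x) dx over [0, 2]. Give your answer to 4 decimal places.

0.8978

h = 0.5, n = 4.
(h/3)·[y₀ + 4y₁ + 2y₂ + 4y₃ + y₄] = 0.166667·(5.387) = 0.8978.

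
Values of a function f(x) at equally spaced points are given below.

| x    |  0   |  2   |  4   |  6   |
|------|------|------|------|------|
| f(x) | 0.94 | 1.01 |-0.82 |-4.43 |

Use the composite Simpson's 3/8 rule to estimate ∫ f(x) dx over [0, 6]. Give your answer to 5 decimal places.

h = 2, n = 3.
(3h/8)·[y₀ + 3y₁ + 3y₂ + y₃] = 0.75·(-2.92) = -2.19000.

-2.19000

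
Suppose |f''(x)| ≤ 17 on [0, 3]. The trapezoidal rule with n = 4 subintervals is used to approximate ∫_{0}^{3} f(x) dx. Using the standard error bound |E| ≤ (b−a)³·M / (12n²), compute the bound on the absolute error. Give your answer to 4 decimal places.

2.3906

|E| ≤ (3)³·17 / (12·4²) = 459/192 = 2.3906.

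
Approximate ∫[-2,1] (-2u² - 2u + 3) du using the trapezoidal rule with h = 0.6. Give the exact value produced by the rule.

h = (1 − (-2))/5 = 0.6.
Nodes u₀,…,u₅ = -2, -1.4, -0.8, -0.2, 0.4, 1.
f(u) = -2u² - 2u + 3: f₀=-1, f₁=1.88, f₂=3.32, f₃=3.32, f₄=1.88, f₅=-1.
(h/2)·[f₀ + 2f₁ + 2f₂ + 2f₃ + 2f₄ + f₅] = 0.3·(18.8) = 5.64.

5.64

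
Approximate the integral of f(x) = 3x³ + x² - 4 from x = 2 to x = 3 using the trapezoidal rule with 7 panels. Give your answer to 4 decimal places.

51.1633

h = (3 − 2)/7 = 0.142857.
Nodes x₀,…,x₇ = 2, 2.142857, 2.285714, 2.428571, 2.571429, 2.714286, 2.857143, 3.
f(x) = 3x³ + x² - 4: f₀=24, f₁=30.110787, f₂=37.049563, f₃=44.868805, f₄=53.620991, f₅=63.358601, f₆=74.134111, f₇=86.
(h/2)·[f₀ + 2f₁ + 2f₂ + 2f₃ + 2f₄ + 2f₅ + 2f₆ + f₇] = 0.071429·(716.285714) = 51.1633.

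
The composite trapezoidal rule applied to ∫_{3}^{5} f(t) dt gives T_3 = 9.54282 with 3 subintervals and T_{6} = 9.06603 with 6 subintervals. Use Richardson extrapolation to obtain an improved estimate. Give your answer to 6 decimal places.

R = (4·T_{6} − T_3) / 3 = (4·9.06603 − 9.54282)/3 = (26.72130)/3 = 8.907100.

8.907100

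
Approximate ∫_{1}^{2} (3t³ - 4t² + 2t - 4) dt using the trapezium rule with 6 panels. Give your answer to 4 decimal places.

0.9606

h = (2 − 1)/6 = 0.166667.
Nodes t₀,…,t₆ = 1, 1.166667, 1.333333, 1.5, 1.666667, 1.833333, 2.
f(t) = 3t³ - 4t² + 2t - 4: f₀=-3, f₁=-2.347222, f₂=-1.333333, f₃=0.125, f₄=2.111111, f₅=4.708333, f₆=8.
(h/2)·[f₀ + 2f₁ + 2f₂ + 2f₃ + 2f₄ + 2f₅ + f₆] = 0.083333·(11.527778) = 0.9606.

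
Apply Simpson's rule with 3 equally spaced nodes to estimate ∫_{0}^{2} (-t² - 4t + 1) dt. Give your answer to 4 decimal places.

-8.6667

h = (2 − 0)/2 = 1.
Nodes t₀,…,t₂ = 0, 1, 2.
f(t) = -t² - 4t + 1: f₀=1, f₁=-4, f₂=-11.
(h/3)·[f₀ + 4f₁ + f₂] = 0.333333·(-26) = -8.6667.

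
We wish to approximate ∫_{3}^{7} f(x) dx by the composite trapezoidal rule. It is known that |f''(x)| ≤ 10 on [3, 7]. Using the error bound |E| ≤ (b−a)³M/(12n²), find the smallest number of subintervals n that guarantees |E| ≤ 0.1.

Need 640/(12n²) ≤ 0.1.
n² ≥ 640/(12·0.1) = 533.333 ⇒ n ≥ 23.0940, so the smallest n is 24.

24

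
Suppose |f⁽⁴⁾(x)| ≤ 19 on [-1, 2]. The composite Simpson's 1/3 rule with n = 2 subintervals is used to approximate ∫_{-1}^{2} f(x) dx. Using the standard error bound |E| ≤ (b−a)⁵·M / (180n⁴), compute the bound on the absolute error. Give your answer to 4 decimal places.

|E| ≤ (3)⁵·19 / (180·2⁴) = 4617/2880 = 1.6031.

1.6031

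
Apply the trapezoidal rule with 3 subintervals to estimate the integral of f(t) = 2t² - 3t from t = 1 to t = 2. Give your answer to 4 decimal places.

h = (2 − 1)/3 = 0.333333.
Nodes t₀,…,t₃ = 1, 1.333333, 1.666667, 2.
f(t) = 2t² - 3t: f₀=-1, f₁=-0.444444, f₂=0.555556, f₃=2.
(h/2)·[f₀ + 2f₁ + 2f₂ + f₃] = 0.166667·(1.222222) = 0.2037.

0.2037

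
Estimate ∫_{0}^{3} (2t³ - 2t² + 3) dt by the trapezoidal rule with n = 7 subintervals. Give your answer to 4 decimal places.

32.1429

h = (3 − 0)/7 = 0.428571.
Nodes t₀,…,t₇ = 0, 0.428571, 0.857143, 1.285714, 1.714286, 2.142857, 2.571429, 3.
f(t) = 2t³ - 2t² + 3: f₀=3, f₁=2.790087, f₂=2.790087, f₃=3.944606, f₄=7.198251, f₅=13.495627, f₆=23.781341, f₇=39.
(h/2)·[f₀ + 2f₁ + 2f₂ + 2f₃ + 2f₄ + 2f₅ + 2f₆ + f₇] = 0.214286·(150) = 32.1429.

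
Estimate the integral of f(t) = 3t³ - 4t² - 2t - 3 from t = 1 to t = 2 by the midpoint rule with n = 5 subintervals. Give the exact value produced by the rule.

-4.115

h = (2 − 1)/5 = 0.2.
Midpoints m₁,…,m₅ = 1.1, 1.3, 1.5, 1.7, 1.9.
f(m₁)=-6.047, f(m₂)=-5.769, f(m₃)=-4.875, f(m₄)=-3.221, f(m₅)=-0.663.
h·[f(m₁) + f(m₂) + f(m₃) + f(m₄) + f(m₅)] = 0.2·(-20.575) = -4.115.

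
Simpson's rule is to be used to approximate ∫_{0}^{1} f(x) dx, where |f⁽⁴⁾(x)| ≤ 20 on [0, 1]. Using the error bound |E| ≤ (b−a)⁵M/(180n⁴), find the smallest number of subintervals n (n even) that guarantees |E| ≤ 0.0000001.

34

Need 20/(180n⁴) ≤ 0.0000001.
n⁴ ≥ 20/(180·0.0000001) = 1.11111e+06 ⇒ n ≥ 32.4668, so the smallest even n is 34. (n must be even for Simpson's rule.)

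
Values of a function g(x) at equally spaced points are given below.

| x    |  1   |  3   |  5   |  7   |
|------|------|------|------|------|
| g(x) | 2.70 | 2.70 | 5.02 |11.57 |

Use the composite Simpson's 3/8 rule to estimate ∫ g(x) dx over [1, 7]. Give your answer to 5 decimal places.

28.07250

h = 2, n = 3.
(3h/8)·[y₀ + 3y₁ + 3y₂ + y₃] = 0.75·(37.43) = 28.07250.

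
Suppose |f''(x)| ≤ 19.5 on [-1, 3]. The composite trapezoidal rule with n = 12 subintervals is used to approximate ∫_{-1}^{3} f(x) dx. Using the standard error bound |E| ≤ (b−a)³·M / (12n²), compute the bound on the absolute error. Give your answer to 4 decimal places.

0.7222

|E| ≤ (4)³·19.5 / (12·12²) = 1248/1728 = 0.7222.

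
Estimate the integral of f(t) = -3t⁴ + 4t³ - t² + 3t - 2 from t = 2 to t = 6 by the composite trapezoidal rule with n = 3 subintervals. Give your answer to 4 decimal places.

h = (6 − 2)/3 = 1.333333.
Nodes t₀,…,t₃ = 2, 3.333333, 4.666667, 6.
f(t) = -3t⁴ + 4t³ - t² + 3t - 2: f₀=-16, f₁=-225.333333, f₂=-1026.074074, f₃=-3044.
(h/2)·[f₀ + 2f₁ + 2f₂ + f₃] = 0.666667·(-5562.814815) = -3708.5432.

-3708.5432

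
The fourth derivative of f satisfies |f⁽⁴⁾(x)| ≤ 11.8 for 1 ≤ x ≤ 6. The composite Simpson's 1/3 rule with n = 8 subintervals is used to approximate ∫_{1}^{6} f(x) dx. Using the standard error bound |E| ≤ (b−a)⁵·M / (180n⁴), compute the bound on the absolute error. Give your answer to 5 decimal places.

|E| ≤ (5)⁵·11.8 / (180·8⁴) = 36875/737280 = 0.05001.

0.05001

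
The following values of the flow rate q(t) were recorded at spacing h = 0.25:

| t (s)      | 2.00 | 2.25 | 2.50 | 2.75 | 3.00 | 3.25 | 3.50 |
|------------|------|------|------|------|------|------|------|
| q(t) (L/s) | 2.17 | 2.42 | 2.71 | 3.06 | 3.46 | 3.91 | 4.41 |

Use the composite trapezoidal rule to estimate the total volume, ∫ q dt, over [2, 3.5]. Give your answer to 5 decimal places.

h = 0.25, n = 6.
(h/2)·[y₀ + 2y₁ + 2y₂ + 2y₃ + 2y₄ + 2y₅ + y₆] = 0.125·(37.70) = 4.71250.

4.71250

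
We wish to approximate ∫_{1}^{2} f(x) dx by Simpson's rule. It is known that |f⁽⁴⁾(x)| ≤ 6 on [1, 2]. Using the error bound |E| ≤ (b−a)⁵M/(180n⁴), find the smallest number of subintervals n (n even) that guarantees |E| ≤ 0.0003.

Need 6/(180n⁴) ≤ 0.0003.
n⁴ ≥ 6/(180·0.0003) = 111.111 ⇒ n ≥ 3.2467, so the smallest even n is 4. (n must be even for Simpson's rule.)

4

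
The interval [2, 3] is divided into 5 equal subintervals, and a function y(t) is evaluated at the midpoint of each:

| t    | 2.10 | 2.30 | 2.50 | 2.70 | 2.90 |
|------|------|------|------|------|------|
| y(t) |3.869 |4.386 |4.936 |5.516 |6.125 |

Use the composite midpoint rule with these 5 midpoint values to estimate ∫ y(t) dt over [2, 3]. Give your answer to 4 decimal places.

h = 0.2, n = 5.
h·[y(m₁) + y(m₂) + y(m₃) + y(m₄) + y(m₅)] = 0.2·(24.832) = 4.9664.

4.9664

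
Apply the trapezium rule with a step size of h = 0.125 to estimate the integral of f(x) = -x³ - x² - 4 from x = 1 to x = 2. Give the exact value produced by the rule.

-10.09765625

h = (2 − 1)/8 = 0.125.
Nodes x₀,…,x₈ = 1, 1.125, 1.25, 1.375, 1.5, 1.625, 1.75, 1.875, 2.
f(x) = -x³ - x² - 4: f₀=-6, f₁=-6.689453125, f₂=-7.515625, f₃=-8.490234375, f₄=-9.625, f₅=-10.931640625, f₆=-12.421875, f₇=-14.107421875, f₈=-16.
(h/2)·[f₀ + 2f₁ + 2f₂ + 2f₃ + 2f₄ + 2f₅ + 2f₆ + 2f₇ + f₈] = 0.0625·(-161.5625) = -10.09765625.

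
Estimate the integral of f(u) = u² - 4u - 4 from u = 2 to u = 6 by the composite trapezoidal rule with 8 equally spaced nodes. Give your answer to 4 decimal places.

h = (6 − 2)/7 = 0.571429.
Nodes u₀,…,u₇ = 2, 2.571429, 3.142857, 3.714286, 4.285714, 4.857143, 5.428571, 6.
f(u) = u² - 4u - 4: f₀=-8, f₁=-7.673469, f₂=-6.693878, f₃=-5.061224, f₄=-2.775510, f₅=0.163265, f₆=3.755102, f₇=8.
(h/2)·[f₀ + 2f₁ + 2f₂ + 2f₃ + 2f₄ + 2f₅ + 2f₆ + f₇] = 0.285714·(-36.571429) = -10.4490.

-10.4490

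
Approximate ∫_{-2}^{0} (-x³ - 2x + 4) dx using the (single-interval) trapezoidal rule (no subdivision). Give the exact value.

20

T = (b−a)/2 · [f(-2) + f(0)] = 1·[16 + 4] = 20.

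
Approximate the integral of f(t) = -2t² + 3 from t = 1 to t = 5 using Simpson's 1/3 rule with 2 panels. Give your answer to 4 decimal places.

-70.6667

h = (5 − 1)/2 = 2.
Nodes t₀,…,t₂ = 1, 3, 5.
f(t) = -2t² + 3: f₀=1, f₁=-15, f₂=-47.
(h/3)·[f₀ + 4f₁ + f₂] = 0.666667·(-106) = -70.6667.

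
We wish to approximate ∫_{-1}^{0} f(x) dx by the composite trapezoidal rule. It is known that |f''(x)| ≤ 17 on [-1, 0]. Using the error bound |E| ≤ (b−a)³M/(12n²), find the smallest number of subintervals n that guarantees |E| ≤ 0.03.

7

Need 17/(12n²) ≤ 0.03.
n² ≥ 17/(12·0.03) = 47.2222 ⇒ n ≥ 6.8718, so the smallest n is 7.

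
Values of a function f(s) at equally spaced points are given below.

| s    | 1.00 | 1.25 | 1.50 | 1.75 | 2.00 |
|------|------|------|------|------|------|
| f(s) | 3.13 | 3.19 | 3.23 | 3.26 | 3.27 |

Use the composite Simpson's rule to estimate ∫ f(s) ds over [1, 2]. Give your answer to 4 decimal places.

3.2217

h = 0.25, n = 4.
(h/3)·[y₀ + 4y₁ + 2y₂ + 4y₃ + y₄] = 0.083333·(38.66) = 3.2217.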